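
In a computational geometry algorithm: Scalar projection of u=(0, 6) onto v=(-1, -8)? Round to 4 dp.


u.v = -48, |v| = sqrt(65) = 8.0623
Scalar projection = u.v / |v| = -48 / sqrt(65) = -5.9537

-5.9537


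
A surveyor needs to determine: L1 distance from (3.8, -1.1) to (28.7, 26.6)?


|3.8-28.7| + |(-1.1)-26.6| = 24.9 + 27.7 = 52.6

52.6


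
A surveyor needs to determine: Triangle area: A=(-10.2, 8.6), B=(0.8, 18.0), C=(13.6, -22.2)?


Area = |x_A(y_B-y_C) + x_B(y_C-y_A) + x_C(y_A-y_B)|/2
= |(-410.04) + (-24.64) + (-127.84)|/2
= 562.52/2 = 281.26

281.26


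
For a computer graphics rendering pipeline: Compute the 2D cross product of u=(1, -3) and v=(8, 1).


u x v = u_x*v_y - u_y*v_x = 1*1 - (-3)*8
= 1 - (-24) = 25

25


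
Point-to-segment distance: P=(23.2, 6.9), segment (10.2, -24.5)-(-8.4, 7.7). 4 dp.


Project P onto AB: t = 0.5563 (clamped to [0,1])
Closest point on segment: (-0.1476, -6.5865)
Distance: 26.9628

26.9628


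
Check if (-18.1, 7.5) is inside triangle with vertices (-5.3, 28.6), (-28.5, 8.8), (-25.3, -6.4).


Cross products: AB x AP = 236.08, BC x BP = 153.92, CA x CP = 26
All same sign? yes

Yes, inside


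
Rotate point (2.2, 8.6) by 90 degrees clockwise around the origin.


90° CW: (x,y) -> (y, -x)
(2.2,8.6) -> (8.6, -2.2)

(8.6, -2.2)


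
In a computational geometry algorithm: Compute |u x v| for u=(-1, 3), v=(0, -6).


|u x v| = |(-1)*(-6) - 3*0|
= |6 - 0| = 6

6


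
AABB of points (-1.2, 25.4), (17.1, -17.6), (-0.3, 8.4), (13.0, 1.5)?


x range: [-1.2, 17.1]
y range: [-17.6, 25.4]
Bounding box: (-1.2,-17.6) to (17.1,25.4)

(-1.2,-17.6) to (17.1,25.4)


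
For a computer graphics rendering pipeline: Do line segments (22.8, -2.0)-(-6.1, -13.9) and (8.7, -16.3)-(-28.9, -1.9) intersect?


Cross products: d1=-740.72, d2=122.88, d3=245.48, d4=-618.12
d1*d2 < 0 and d3*d4 < 0? yes

Yes, they intersect


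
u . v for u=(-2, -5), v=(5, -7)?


u . v = u_x*v_x + u_y*v_y = (-2)*5 + (-5)*(-7)
= (-10) + 35 = 25

25


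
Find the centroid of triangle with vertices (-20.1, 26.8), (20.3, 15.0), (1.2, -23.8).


Centroid = ((x_A+x_B+x_C)/3, (y_A+y_B+y_C)/3)
= (((-20.1)+20.3+1.2)/3, (26.8+15+(-23.8))/3)
= (0.4667, 6)

(0.4667, 6)


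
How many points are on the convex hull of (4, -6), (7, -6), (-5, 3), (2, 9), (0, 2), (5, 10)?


Convex hull vertices (CCW): (-5, 3), (4, -6), (7, -6), (5, 10), (2, 9)
Count = 5

5


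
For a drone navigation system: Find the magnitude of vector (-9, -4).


|u| = sqrt((-9)^2 + (-4)^2) = sqrt(97) = 9.8489

9.8489


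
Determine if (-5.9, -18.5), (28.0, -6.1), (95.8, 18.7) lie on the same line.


Cross product: (28-(-5.9))*(18.7-(-18.5)) - ((-6.1)-(-18.5))*(95.8-(-5.9))
= 0

Yes, collinear


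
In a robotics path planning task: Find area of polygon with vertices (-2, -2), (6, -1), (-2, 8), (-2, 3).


Shoelace sum: ((-2)*(-1) - 6*(-2)) + (6*8 - (-2)*(-1)) + ((-2)*3 - (-2)*8) + ((-2)*(-2) - (-2)*3)
= 80
Area = |80|/2 = 40

40


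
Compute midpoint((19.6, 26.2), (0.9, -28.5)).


M = ((19.6+0.9)/2, (26.2+(-28.5))/2)
= (10.25, -1.15)

(10.25, -1.15)


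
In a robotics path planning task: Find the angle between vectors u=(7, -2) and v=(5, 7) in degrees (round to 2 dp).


u.v = 21, |u| = sqrt(53) = 7.2801, |v| = sqrt(74) = 8.6023
cos(theta) = u.v/(|u||v|) = 21/sqrt(3922) = 0.335325
theta = acos(0.335325) = 70.41 degrees

70.41 degrees


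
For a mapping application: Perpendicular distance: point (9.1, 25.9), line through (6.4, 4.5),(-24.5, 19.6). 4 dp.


|cross product| = 702.03
|line direction| = sqrt(1182.82) = 34.3922
Distance = 702.03/sqrt(1182.82) = 20.4125

20.4125


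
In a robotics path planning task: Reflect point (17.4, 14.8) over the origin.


Reflection over origin: (x,y) -> (-x,-y)
(17.4, 14.8) -> (-17.4, -14.8)

(-17.4, -14.8)


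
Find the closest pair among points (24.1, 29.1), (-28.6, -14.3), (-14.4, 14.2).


d(P0,P1) = 68.2704, d(P0,P2) = 41.2827, d(P1,P2) = 31.8416
Closest: P1 and P2

Closest pair: (-28.6, -14.3) and (-14.4, 14.2), distance = 31.8416


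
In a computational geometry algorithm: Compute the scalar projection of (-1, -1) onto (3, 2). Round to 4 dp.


u.v = -5, |v| = sqrt(13) = 3.6056
Scalar projection = u.v / |v| = -5 / sqrt(13) = -1.3868

-1.3868


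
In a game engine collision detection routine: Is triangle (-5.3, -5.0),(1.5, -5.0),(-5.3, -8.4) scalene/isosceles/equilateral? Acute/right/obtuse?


Side lengths squared: AB^2=46.24, BC^2=57.8, CA^2=11.56
Sorted: [11.56, 46.24, 57.8]
By sides: Scalene, By angles: Right

Scalene, Right


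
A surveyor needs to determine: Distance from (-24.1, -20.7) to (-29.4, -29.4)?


dx=-5.3, dy=-8.7
d^2 = (-5.3)^2 + (-8.7)^2 = 103.78
d = sqrt(103.78) = 10.1872

10.1872


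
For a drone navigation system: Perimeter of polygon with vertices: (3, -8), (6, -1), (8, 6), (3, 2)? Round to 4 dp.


Sides: (3, -8)->(6, -1): sqrt(58) = 7.615773, (6, -1)->(8, 6): sqrt(53) = 7.28011, (8, 6)->(3, 2): sqrt(41) = 6.403124, (3, 2)->(3, -8): sqrt(100) = 10
Sum = 31.299007
Perimeter = 31.299

31.299


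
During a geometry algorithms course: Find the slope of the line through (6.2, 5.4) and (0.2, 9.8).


slope = (y2-y1)/(x2-x1) = (9.8-5.4)/(0.2-6.2) = 4.4/(-6) = -0.7333

-0.7333


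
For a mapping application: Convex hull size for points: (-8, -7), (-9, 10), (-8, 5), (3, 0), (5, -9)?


Convex hull vertices (CCW): (-9, 10), (-8, -7), (5, -9), (3, 0)
Count = 4

4


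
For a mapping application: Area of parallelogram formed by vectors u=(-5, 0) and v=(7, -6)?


|u x v| = |(-5)*(-6) - 0*7|
= |30 - 0| = 30

30


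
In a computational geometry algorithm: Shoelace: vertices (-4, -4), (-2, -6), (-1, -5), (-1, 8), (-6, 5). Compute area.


Shoelace sum: ((-4)*(-6) - (-2)*(-4)) + ((-2)*(-5) - (-1)*(-6)) + ((-1)*8 - (-1)*(-5)) + ((-1)*5 - (-6)*8) + ((-6)*(-4) - (-4)*5)
= 94
Area = |94|/2 = 47

47


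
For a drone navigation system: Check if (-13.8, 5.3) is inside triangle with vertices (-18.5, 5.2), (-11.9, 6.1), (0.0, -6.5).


Cross products: AB x AP = -3.57, BC x BP = -33.46, CA x CP = -56.84
All same sign? yes

Yes, inside


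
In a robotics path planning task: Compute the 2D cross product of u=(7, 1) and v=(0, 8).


u x v = u_x*v_y - u_y*v_x = 7*8 - 1*0
= 56 - 0 = 56

56


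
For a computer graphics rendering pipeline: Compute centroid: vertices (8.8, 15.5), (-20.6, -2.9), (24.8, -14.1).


Centroid = ((x_A+x_B+x_C)/3, (y_A+y_B+y_C)/3)
= ((8.8+(-20.6)+24.8)/3, (15.5+(-2.9)+(-14.1))/3)
= (4.3333, -0.5)

(4.3333, -0.5)


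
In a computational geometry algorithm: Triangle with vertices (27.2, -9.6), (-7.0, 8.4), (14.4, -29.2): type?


Side lengths squared: AB^2=1493.64, BC^2=1871.72, CA^2=548
Sorted: [548, 1493.64, 1871.72]
By sides: Scalene, By angles: Acute

Scalene, Acute


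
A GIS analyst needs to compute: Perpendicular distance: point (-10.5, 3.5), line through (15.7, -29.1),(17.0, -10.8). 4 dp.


|cross product| = 521.84
|line direction| = sqrt(336.58) = 18.3461
Distance = 521.84/sqrt(336.58) = 28.4442

28.4442


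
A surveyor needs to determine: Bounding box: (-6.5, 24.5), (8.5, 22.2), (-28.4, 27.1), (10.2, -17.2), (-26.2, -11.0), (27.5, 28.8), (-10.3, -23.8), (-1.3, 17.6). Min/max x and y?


x range: [-28.4, 27.5]
y range: [-23.8, 28.8]
Bounding box: (-28.4,-23.8) to (27.5,28.8)

(-28.4,-23.8) to (27.5,28.8)


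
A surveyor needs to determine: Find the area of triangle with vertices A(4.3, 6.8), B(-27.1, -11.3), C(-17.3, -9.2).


Area = |x_A(y_B-y_C) + x_B(y_C-y_A) + x_C(y_A-y_B)|/2
= |(-9.03) + 433.6 + (-313.13)|/2
= 111.44/2 = 55.72

55.72


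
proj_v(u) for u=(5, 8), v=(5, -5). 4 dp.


u.v = -15, |v| = sqrt(50) = 7.0711
Scalar projection = u.v / |v| = -15 / sqrt(50) = -2.1213

-2.1213


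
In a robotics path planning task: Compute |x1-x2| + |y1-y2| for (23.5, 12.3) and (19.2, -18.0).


|23.5-19.2| + |12.3-(-18)| = 4.3 + 30.3 = 34.6

34.6


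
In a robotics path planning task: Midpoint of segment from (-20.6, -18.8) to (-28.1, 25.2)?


M = (((-20.6)+(-28.1))/2, ((-18.8)+25.2)/2)
= (-24.35, 3.2)

(-24.35, 3.2)


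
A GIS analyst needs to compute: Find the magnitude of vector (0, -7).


|u| = sqrt(0^2 + (-7)^2) = sqrt(49) = 7

7


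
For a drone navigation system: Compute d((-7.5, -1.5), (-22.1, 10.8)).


dx=-14.6, dy=12.3
d^2 = (-14.6)^2 + 12.3^2 = 364.45
d = sqrt(364.45) = 19.0906

19.0906


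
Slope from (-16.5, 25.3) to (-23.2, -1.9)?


slope = (y2-y1)/(x2-x1) = ((-1.9)-25.3)/((-23.2)-(-16.5)) = (-27.2)/(-6.7) = 4.0597

4.0597


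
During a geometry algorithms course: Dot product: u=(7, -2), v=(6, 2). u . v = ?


u . v = u_x*v_x + u_y*v_y = 7*6 + (-2)*2
= 42 + (-4) = 38

38


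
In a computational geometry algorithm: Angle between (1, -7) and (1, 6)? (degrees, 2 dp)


u.v = -41, |u| = sqrt(50) = 7.0711, |v| = sqrt(37) = 6.0828
cos(theta) = u.v/(|u||v|) = -41/sqrt(1850) = -0.953231
theta = acos(-0.953231) = 162.41 degrees

162.41 degrees


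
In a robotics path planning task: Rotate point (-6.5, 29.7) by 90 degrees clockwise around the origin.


90° CW: (x,y) -> (y, -x)
(-6.5,29.7) -> (29.7, 6.5)

(29.7, 6.5)


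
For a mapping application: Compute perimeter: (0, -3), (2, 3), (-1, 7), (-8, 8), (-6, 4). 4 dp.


Sides: (0, -3)->(2, 3): sqrt(40) = 6.324555, (2, 3)->(-1, 7): sqrt(25) = 5, (-1, 7)->(-8, 8): sqrt(50) = 7.071068, (-8, 8)->(-6, 4): sqrt(20) = 4.472136, (-6, 4)->(0, -3): sqrt(85) = 9.219544
Sum = 32.087303
Perimeter = 32.0873

32.0873


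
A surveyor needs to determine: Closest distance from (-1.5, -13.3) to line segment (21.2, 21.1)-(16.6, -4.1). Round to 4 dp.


Project P onto AB: t = 1 (clamped to [0,1])
Closest point on segment: (16.6, -4.1)
Distance: 20.3039

20.3039


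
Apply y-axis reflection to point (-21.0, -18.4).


Reflection over y-axis: (x,y) -> (-x,y)
(-21, -18.4) -> (21, -18.4)

(21, -18.4)


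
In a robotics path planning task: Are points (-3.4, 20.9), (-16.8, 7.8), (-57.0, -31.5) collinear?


Cross product: ((-16.8)-(-3.4))*((-31.5)-20.9) - (7.8-20.9)*((-57)-(-3.4))
= 0

Yes, collinear


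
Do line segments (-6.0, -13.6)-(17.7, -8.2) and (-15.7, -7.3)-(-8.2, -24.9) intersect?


Cross products: d1=123.47, d2=581.09, d3=201.69, d4=-255.93
d1*d2 < 0 and d3*d4 < 0? no

No, they don't intersect


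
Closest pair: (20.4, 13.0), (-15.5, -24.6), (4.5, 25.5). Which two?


d(P0,P1) = 51.9862, d(P0,P2) = 20.2252, d(P1,P2) = 53.9445
Closest: P0 and P2

Closest pair: (20.4, 13.0) and (4.5, 25.5), distance = 20.2252


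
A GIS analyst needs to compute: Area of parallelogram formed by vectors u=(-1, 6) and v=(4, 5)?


|u x v| = |(-1)*5 - 6*4|
= |(-5) - 24| = 29

29


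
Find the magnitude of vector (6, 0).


|u| = sqrt(6^2 + 0^2) = sqrt(36) = 6

6


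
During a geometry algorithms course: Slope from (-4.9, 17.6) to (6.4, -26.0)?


slope = (y2-y1)/(x2-x1) = ((-26)-17.6)/(6.4-(-4.9)) = (-43.6)/11.3 = -3.8584

-3.8584


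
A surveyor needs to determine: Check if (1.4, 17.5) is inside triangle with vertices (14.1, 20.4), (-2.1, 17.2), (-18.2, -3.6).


Cross products: AB x AP = 6.34, BC x BP = 67.97, CA x CP = 211.13
All same sign? yes

Yes, inside


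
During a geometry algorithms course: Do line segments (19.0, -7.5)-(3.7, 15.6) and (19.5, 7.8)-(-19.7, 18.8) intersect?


Cross products: d1=605.26, d2=-131.96, d3=-245.64, d4=491.58
d1*d2 < 0 and d3*d4 < 0? yes

Yes, they intersect


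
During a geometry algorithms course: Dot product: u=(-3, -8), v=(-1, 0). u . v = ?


u . v = u_x*v_x + u_y*v_y = (-3)*(-1) + (-8)*0
= 3 + 0 = 3

3


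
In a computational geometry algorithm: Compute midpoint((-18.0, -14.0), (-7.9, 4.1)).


M = (((-18)+(-7.9))/2, ((-14)+4.1)/2)
= (-12.95, -4.95)

(-12.95, -4.95)


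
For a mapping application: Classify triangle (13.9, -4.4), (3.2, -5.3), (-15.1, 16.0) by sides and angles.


Side lengths squared: AB^2=115.3, BC^2=788.58, CA^2=1257.16
Sorted: [115.3, 788.58, 1257.16]
By sides: Scalene, By angles: Obtuse

Scalene, Obtuse


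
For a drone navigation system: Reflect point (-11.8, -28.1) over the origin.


Reflection over origin: (x,y) -> (-x,-y)
(-11.8, -28.1) -> (11.8, 28.1)

(11.8, 28.1)


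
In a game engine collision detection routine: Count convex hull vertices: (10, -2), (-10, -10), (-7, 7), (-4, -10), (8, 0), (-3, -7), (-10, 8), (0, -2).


Convex hull vertices (CCW): (-10, -10), (-4, -10), (10, -2), (8, 0), (-7, 7), (-10, 8)
Count = 6

6


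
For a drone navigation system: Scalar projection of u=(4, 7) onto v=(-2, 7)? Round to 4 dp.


u.v = 41, |v| = sqrt(53) = 7.2801
Scalar projection = u.v / |v| = 41 / sqrt(53) = 5.6318

5.6318


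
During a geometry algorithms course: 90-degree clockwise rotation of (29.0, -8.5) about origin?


90° CW: (x,y) -> (y, -x)
(29,-8.5) -> (-8.5, -29)

(-8.5, -29)


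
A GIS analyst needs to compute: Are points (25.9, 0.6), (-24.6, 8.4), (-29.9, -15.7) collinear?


Cross product: ((-24.6)-25.9)*((-15.7)-0.6) - (8.4-0.6)*((-29.9)-25.9)
= 1258.39

No, not collinear


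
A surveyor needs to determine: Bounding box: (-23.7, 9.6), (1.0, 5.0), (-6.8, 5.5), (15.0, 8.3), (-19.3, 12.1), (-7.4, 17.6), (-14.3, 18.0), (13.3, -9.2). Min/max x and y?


x range: [-23.7, 15]
y range: [-9.2, 18]
Bounding box: (-23.7,-9.2) to (15,18)

(-23.7,-9.2) to (15,18)


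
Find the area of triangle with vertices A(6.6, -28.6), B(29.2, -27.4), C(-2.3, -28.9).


Area = |x_A(y_B-y_C) + x_B(y_C-y_A) + x_C(y_A-y_B)|/2
= |9.9 + (-8.76) + 2.76|/2
= 3.9/2 = 1.95

1.95


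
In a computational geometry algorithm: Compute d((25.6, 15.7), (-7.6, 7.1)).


dx=-33.2, dy=-8.6
d^2 = (-33.2)^2 + (-8.6)^2 = 1176.2
d = sqrt(1176.2) = 34.2958

34.2958


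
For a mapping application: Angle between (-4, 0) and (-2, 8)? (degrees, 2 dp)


u.v = 8, |u| = sqrt(16) = 4, |v| = sqrt(68) = 8.2462
cos(theta) = u.v/(|u||v|) = 8/sqrt(1088) = 0.242536
theta = acos(0.242536) = 75.96 degrees

75.96 degrees


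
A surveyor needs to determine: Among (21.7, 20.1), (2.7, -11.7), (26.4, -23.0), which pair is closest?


d(P0,P1) = 37.0438, d(P0,P2) = 43.3555, d(P1,P2) = 26.256
Closest: P1 and P2

Closest pair: (2.7, -11.7) and (26.4, -23.0), distance = 26.256


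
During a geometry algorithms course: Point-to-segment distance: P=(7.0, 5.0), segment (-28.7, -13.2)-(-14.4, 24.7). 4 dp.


Project P onto AB: t = 0.7315 (clamped to [0,1])
Closest point on segment: (-18.2398, 14.5232)
Distance: 26.9766

26.9766


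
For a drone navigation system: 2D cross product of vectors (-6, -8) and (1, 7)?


u x v = u_x*v_y - u_y*v_x = (-6)*7 - (-8)*1
= (-42) - (-8) = -34

-34


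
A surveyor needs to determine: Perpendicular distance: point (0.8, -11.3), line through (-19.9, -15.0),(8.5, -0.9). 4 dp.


|cross product| = 186.79
|line direction| = sqrt(1005.37) = 31.7076
Distance = 186.79/sqrt(1005.37) = 5.891

5.891


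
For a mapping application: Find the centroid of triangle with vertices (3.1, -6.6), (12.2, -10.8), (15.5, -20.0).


Centroid = ((x_A+x_B+x_C)/3, (y_A+y_B+y_C)/3)
= ((3.1+12.2+15.5)/3, ((-6.6)+(-10.8)+(-20))/3)
= (10.2667, -12.4667)

(10.2667, -12.4667)


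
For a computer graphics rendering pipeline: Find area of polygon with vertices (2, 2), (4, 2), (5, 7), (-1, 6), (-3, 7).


Shoelace sum: (2*2 - 4*2) + (4*7 - 5*2) + (5*6 - (-1)*7) + ((-1)*7 - (-3)*6) + ((-3)*2 - 2*7)
= 42
Area = |42|/2 = 21

21


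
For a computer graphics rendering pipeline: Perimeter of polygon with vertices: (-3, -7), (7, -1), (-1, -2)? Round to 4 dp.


Sides: (-3, -7)->(7, -1): sqrt(136) = 11.661904, (7, -1)->(-1, -2): sqrt(65) = 8.062258, (-1, -2)->(-3, -7): sqrt(29) = 5.385165
Sum = 25.109327
Perimeter = 25.1093

25.1093


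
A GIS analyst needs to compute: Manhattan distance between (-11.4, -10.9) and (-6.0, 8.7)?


|(-11.4)-(-6)| + |(-10.9)-8.7| = 5.4 + 19.6 = 25

25


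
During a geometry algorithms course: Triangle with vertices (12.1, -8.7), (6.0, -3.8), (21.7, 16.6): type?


Side lengths squared: AB^2=61.22, BC^2=662.65, CA^2=732.25
Sorted: [61.22, 662.65, 732.25]
By sides: Scalene, By angles: Obtuse

Scalene, Obtuse


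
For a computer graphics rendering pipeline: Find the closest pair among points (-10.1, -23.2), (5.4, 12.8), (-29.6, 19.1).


d(P0,P1) = 39.195, d(P0,P2) = 46.5783, d(P1,P2) = 35.5625
Closest: P1 and P2

Closest pair: (5.4, 12.8) and (-29.6, 19.1), distance = 35.5625


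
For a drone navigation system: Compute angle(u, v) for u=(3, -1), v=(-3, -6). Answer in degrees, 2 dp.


u.v = -3, |u| = sqrt(10) = 3.1623, |v| = sqrt(45) = 6.7082
cos(theta) = u.v/(|u||v|) = -3/sqrt(450) = -0.141421
theta = acos(-0.141421) = 98.13 degrees

98.13 degrees


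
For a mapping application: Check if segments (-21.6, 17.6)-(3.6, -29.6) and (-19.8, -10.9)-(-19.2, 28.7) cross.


Cross products: d1=88.38, d2=-937.86, d3=-633.24, d4=393
d1*d2 < 0 and d3*d4 < 0? yes

Yes, they intersect


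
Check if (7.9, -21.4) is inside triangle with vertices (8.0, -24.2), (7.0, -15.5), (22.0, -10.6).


Cross products: AB x AP = -1.93, BC x BP = -92.91, CA x CP = -40.56
All same sign? yes

Yes, inside


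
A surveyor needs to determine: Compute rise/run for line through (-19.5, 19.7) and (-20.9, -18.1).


slope = (y2-y1)/(x2-x1) = ((-18.1)-19.7)/((-20.9)-(-19.5)) = (-37.8)/(-1.4) = 27

27


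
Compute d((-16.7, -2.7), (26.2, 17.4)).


dx=42.9, dy=20.1
d^2 = 42.9^2 + 20.1^2 = 2244.42
d = sqrt(2244.42) = 47.3753

47.3753


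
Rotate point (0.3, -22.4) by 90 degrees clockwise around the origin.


90° CW: (x,y) -> (y, -x)
(0.3,-22.4) -> (-22.4, -0.3)

(-22.4, -0.3)


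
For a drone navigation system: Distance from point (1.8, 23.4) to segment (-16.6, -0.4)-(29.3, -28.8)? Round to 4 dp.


Project P onto AB: t = 0.0579 (clamped to [0,1])
Closest point on segment: (-13.9431, -2.0439)
Distance: 29.9205

29.9205


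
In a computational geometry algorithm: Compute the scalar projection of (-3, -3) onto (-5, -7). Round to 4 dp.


u.v = 36, |v| = sqrt(74) = 8.6023
Scalar projection = u.v / |v| = 36 / sqrt(74) = 4.1849

4.1849


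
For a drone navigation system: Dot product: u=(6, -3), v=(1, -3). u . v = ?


u . v = u_x*v_x + u_y*v_y = 6*1 + (-3)*(-3)
= 6 + 9 = 15

15


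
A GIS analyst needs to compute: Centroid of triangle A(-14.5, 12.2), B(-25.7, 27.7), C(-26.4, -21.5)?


Centroid = ((x_A+x_B+x_C)/3, (y_A+y_B+y_C)/3)
= (((-14.5)+(-25.7)+(-26.4))/3, (12.2+27.7+(-21.5))/3)
= (-22.2, 6.1333)

(-22.2, 6.1333)


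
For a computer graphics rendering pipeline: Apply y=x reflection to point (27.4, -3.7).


Reflection over y=x: (x,y) -> (y,x)
(27.4, -3.7) -> (-3.7, 27.4)

(-3.7, 27.4)


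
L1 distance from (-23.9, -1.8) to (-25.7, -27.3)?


|(-23.9)-(-25.7)| + |(-1.8)-(-27.3)| = 1.8 + 25.5 = 27.3

27.3


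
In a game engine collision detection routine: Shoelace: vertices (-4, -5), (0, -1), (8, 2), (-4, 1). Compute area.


Shoelace sum: ((-4)*(-1) - 0*(-5)) + (0*2 - 8*(-1)) + (8*1 - (-4)*2) + ((-4)*(-5) - (-4)*1)
= 52
Area = |52|/2 = 26

26


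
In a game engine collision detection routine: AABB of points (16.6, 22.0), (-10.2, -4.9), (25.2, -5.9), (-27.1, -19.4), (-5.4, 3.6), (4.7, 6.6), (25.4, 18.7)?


x range: [-27.1, 25.4]
y range: [-19.4, 22]
Bounding box: (-27.1,-19.4) to (25.4,22)

(-27.1,-19.4) to (25.4,22)


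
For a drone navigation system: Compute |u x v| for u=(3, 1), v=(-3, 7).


|u x v| = |3*7 - 1*(-3)|
= |21 - (-3)| = 24

24


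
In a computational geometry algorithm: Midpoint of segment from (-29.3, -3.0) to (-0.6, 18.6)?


M = (((-29.3)+(-0.6))/2, ((-3)+18.6)/2)
= (-14.95, 7.8)

(-14.95, 7.8)


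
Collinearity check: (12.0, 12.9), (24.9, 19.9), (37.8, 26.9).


Cross product: (24.9-12)*(26.9-12.9) - (19.9-12.9)*(37.8-12)
= 0

Yes, collinear


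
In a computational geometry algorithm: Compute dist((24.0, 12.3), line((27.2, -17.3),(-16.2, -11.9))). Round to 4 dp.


|cross product| = 1267.36
|line direction| = sqrt(1912.72) = 43.7347
Distance = 1267.36/sqrt(1912.72) = 28.9784

28.9784


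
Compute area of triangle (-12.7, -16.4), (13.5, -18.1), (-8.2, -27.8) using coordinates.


Area = |x_A(y_B-y_C) + x_B(y_C-y_A) + x_C(y_A-y_B)|/2
= |(-123.19) + (-153.9) + (-13.94)|/2
= 291.03/2 = 145.515

145.515


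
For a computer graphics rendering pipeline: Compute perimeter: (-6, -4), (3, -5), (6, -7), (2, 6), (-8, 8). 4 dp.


Sides: (-6, -4)->(3, -5): sqrt(82) = 9.055385, (3, -5)->(6, -7): sqrt(13) = 3.605551, (6, -7)->(2, 6): sqrt(185) = 13.601471, (2, 6)->(-8, 8): sqrt(104) = 10.198039, (-8, 8)->(-6, -4): sqrt(148) = 12.165525
Sum = 48.625971
Perimeter = 48.626

48.626


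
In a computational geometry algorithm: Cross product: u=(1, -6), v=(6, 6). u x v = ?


u x v = u_x*v_y - u_y*v_x = 1*6 - (-6)*6
= 6 - (-36) = 42

42


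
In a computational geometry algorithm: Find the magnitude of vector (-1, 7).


|u| = sqrt((-1)^2 + 7^2) = sqrt(50) = 7.0711

7.0711


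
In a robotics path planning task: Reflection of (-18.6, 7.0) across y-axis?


Reflection over y-axis: (x,y) -> (-x,y)
(-18.6, 7) -> (18.6, 7)

(18.6, 7)


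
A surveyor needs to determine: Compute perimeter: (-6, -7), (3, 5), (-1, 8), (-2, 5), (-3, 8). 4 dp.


Sides: (-6, -7)->(3, 5): sqrt(225) = 15, (3, 5)->(-1, 8): sqrt(25) = 5, (-1, 8)->(-2, 5): sqrt(10) = 3.162278, (-2, 5)->(-3, 8): sqrt(10) = 3.162278, (-3, 8)->(-6, -7): sqrt(234) = 15.297059
Sum = 41.621615
Perimeter = 41.6216

41.6216


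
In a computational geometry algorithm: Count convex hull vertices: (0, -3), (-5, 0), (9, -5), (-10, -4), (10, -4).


Convex hull vertices (CCW): (-10, -4), (9, -5), (10, -4), (-5, 0)
Count = 4

4


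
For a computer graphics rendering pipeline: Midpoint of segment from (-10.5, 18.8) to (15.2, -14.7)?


M = (((-10.5)+15.2)/2, (18.8+(-14.7))/2)
= (2.35, 2.05)

(2.35, 2.05)


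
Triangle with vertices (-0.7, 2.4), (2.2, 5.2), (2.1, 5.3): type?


Side lengths squared: AB^2=16.25, BC^2=0.02, CA^2=16.25
Sorted: [0.02, 16.25, 16.25]
By sides: Isosceles, By angles: Acute

Isosceles, Acute


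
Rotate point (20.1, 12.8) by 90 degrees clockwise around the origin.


90° CW: (x,y) -> (y, -x)
(20.1,12.8) -> (12.8, -20.1)

(12.8, -20.1)


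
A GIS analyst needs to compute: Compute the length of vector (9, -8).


|u| = sqrt(9^2 + (-8)^2) = sqrt(145) = 12.0416

12.0416


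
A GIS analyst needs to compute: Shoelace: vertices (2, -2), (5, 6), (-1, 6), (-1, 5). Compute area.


Shoelace sum: (2*6 - 5*(-2)) + (5*6 - (-1)*6) + ((-1)*5 - (-1)*6) + ((-1)*(-2) - 2*5)
= 51
Area = |51|/2 = 25.5

25.5


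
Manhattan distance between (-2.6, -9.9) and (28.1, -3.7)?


|(-2.6)-28.1| + |(-9.9)-(-3.7)| = 30.7 + 6.2 = 36.9

36.9


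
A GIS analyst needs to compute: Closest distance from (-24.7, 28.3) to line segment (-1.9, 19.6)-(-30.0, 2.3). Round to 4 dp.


Project P onto AB: t = 0.4502 (clamped to [0,1])
Closest point on segment: (-14.5493, 11.8124)
Distance: 19.3618

19.3618


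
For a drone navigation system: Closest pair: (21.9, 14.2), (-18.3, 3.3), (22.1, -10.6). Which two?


d(P0,P1) = 41.6515, d(P0,P2) = 24.8008, d(P1,P2) = 42.7243
Closest: P0 and P2

Closest pair: (21.9, 14.2) and (22.1, -10.6), distance = 24.8008


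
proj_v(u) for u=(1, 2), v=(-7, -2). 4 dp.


u.v = -11, |v| = sqrt(53) = 7.2801
Scalar projection = u.v / |v| = -11 / sqrt(53) = -1.511

-1.511


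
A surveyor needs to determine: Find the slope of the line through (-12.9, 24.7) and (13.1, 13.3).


slope = (y2-y1)/(x2-x1) = (13.3-24.7)/(13.1-(-12.9)) = (-11.4)/26 = -0.4385

-0.4385


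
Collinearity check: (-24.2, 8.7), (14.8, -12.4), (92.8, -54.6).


Cross product: (14.8-(-24.2))*((-54.6)-8.7) - ((-12.4)-8.7)*(92.8-(-24.2))
= 0

Yes, collinear


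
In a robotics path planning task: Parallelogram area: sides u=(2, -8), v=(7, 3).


|u x v| = |2*3 - (-8)*7|
= |6 - (-56)| = 62

62


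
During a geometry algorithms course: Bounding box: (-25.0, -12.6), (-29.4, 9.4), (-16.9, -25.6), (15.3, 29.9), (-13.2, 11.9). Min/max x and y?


x range: [-29.4, 15.3]
y range: [-25.6, 29.9]
Bounding box: (-29.4,-25.6) to (15.3,29.9)

(-29.4,-25.6) to (15.3,29.9)


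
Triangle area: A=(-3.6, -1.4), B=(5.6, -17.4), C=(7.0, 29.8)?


Area = |x_A(y_B-y_C) + x_B(y_C-y_A) + x_C(y_A-y_B)|/2
= |169.92 + 174.72 + 112|/2
= 456.64/2 = 228.32

228.32


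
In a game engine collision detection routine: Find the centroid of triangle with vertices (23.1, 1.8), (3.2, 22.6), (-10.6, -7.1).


Centroid = ((x_A+x_B+x_C)/3, (y_A+y_B+y_C)/3)
= ((23.1+3.2+(-10.6))/3, (1.8+22.6+(-7.1))/3)
= (5.2333, 5.7667)

(5.2333, 5.7667)


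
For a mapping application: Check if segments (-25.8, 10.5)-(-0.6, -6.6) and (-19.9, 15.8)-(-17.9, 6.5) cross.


Cross products: d1=-65.47, d2=134.69, d3=234.45, d4=34.29
d1*d2 < 0 and d3*d4 < 0? no

No, they don't intersect


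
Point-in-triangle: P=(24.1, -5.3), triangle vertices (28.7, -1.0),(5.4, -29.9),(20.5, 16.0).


Cross products: AB x AP = -32.75, BC x BP = -486.87, CA x CP = -113.46
All same sign? yes

Yes, inside


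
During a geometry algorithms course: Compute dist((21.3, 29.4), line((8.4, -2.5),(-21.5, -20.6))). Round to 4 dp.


|cross product| = 720.32
|line direction| = sqrt(1221.62) = 34.9517
Distance = 720.32/sqrt(1221.62) = 20.609

20.609


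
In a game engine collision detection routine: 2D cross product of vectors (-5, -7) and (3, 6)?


u x v = u_x*v_y - u_y*v_x = (-5)*6 - (-7)*3
= (-30) - (-21) = -9

-9


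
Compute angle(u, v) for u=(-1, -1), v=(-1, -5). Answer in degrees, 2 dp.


u.v = 6, |u| = sqrt(2) = 1.4142, |v| = sqrt(26) = 5.099
cos(theta) = u.v/(|u||v|) = 6/sqrt(52) = 0.83205
theta = acos(0.83205) = 33.69 degrees

33.69 degrees


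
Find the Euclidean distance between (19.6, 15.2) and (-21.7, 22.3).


dx=-41.3, dy=7.1
d^2 = (-41.3)^2 + 7.1^2 = 1756.1
d = sqrt(1756.1) = 41.9058

41.9058


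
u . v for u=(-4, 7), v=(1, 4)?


u . v = u_x*v_x + u_y*v_y = (-4)*1 + 7*4
= (-4) + 28 = 24

24


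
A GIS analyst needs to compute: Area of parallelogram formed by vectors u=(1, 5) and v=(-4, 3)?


|u x v| = |1*3 - 5*(-4)|
= |3 - (-20)| = 23

23


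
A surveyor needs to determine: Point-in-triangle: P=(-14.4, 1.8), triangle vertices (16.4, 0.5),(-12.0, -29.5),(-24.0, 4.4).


Cross products: AB x AP = -960.92, BC x BP = -294.24, CA x CP = -67.6
All same sign? yes

Yes, inside


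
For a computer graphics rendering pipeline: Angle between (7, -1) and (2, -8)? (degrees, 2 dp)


u.v = 22, |u| = sqrt(50) = 7.0711, |v| = sqrt(68) = 8.2462
cos(theta) = u.v/(|u||v|) = 22/sqrt(3400) = 0.377297
theta = acos(0.377297) = 67.83 degrees

67.83 degrees


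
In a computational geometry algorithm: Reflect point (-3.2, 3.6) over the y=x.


Reflection over y=x: (x,y) -> (y,x)
(-3.2, 3.6) -> (3.6, -3.2)

(3.6, -3.2)


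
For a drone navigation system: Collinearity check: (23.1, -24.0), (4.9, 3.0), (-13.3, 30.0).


Cross product: (4.9-23.1)*(30-(-24)) - (3-(-24))*((-13.3)-23.1)
= 0

Yes, collinear


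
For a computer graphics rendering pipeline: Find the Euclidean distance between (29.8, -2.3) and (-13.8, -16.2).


dx=-43.6, dy=-13.9
d^2 = (-43.6)^2 + (-13.9)^2 = 2094.17
d = sqrt(2094.17) = 45.7621

45.7621


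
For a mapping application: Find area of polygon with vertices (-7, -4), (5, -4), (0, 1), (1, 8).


Shoelace sum: ((-7)*(-4) - 5*(-4)) + (5*1 - 0*(-4)) + (0*8 - 1*1) + (1*(-4) - (-7)*8)
= 104
Area = |104|/2 = 52

52


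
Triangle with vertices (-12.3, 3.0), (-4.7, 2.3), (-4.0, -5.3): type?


Side lengths squared: AB^2=58.25, BC^2=58.25, CA^2=137.78
Sorted: [58.25, 58.25, 137.78]
By sides: Isosceles, By angles: Obtuse

Isosceles, Obtuse


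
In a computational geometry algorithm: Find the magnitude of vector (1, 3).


|u| = sqrt(1^2 + 3^2) = sqrt(10) = 3.1623

3.1623


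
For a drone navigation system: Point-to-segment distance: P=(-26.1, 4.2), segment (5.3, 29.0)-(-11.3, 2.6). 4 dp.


Project P onto AB: t = 1 (clamped to [0,1])
Closest point on segment: (-11.3, 2.6)
Distance: 14.8862

14.8862


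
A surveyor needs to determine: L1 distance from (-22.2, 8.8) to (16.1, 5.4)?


|(-22.2)-16.1| + |8.8-5.4| = 38.3 + 3.4 = 41.7

41.7


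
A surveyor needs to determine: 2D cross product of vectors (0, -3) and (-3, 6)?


u x v = u_x*v_y - u_y*v_x = 0*6 - (-3)*(-3)
= 0 - 9 = -9

-9


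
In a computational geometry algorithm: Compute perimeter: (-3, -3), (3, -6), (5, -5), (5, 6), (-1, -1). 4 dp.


Sides: (-3, -3)->(3, -6): sqrt(45) = 6.708204, (3, -6)->(5, -5): sqrt(5) = 2.236068, (5, -5)->(5, 6): sqrt(121) = 11, (5, 6)->(-1, -1): sqrt(85) = 9.219544, (-1, -1)->(-3, -3): sqrt(8) = 2.828427
Sum = 31.992243
Perimeter = 31.9922

31.9922


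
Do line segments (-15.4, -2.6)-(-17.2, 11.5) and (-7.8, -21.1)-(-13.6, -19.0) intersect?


Cross products: d1=-91.34, d2=-169.34, d3=-73.86, d4=4.14
d1*d2 < 0 and d3*d4 < 0? no

No, they don't intersect


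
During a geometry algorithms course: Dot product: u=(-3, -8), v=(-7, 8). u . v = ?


u . v = u_x*v_x + u_y*v_y = (-3)*(-7) + (-8)*8
= 21 + (-64) = -43

-43


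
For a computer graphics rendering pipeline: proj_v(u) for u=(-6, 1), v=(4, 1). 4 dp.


u.v = -23, |v| = sqrt(17) = 4.1231
Scalar projection = u.v / |v| = -23 / sqrt(17) = -5.5783

-5.5783


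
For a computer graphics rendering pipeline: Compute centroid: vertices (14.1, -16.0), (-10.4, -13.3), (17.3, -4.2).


Centroid = ((x_A+x_B+x_C)/3, (y_A+y_B+y_C)/3)
= ((14.1+(-10.4)+17.3)/3, ((-16)+(-13.3)+(-4.2))/3)
= (7, -11.1667)

(7, -11.1667)


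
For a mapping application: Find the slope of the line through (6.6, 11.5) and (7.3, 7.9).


slope = (y2-y1)/(x2-x1) = (7.9-11.5)/(7.3-6.6) = (-3.6)/0.7 = -5.1429

-5.1429


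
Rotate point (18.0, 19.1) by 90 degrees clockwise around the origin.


90° CW: (x,y) -> (y, -x)
(18,19.1) -> (19.1, -18)

(19.1, -18)


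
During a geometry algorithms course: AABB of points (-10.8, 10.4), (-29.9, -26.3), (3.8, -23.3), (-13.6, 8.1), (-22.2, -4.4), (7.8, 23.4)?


x range: [-29.9, 7.8]
y range: [-26.3, 23.4]
Bounding box: (-29.9,-26.3) to (7.8,23.4)

(-29.9,-26.3) to (7.8,23.4)


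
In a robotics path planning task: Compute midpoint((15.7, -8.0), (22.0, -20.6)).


M = ((15.7+22)/2, ((-8)+(-20.6))/2)
= (18.85, -14.3)

(18.85, -14.3)


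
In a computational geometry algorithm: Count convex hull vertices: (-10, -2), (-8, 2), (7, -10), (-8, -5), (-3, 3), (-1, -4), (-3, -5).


Convex hull vertices (CCW): (-10, -2), (-8, -5), (7, -10), (-3, 3), (-8, 2)
Count = 5

5


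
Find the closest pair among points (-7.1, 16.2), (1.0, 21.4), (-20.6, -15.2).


d(P0,P1) = 9.6255, d(P0,P2) = 34.1791, d(P1,P2) = 42.4985
Closest: P0 and P1

Closest pair: (-7.1, 16.2) and (1.0, 21.4), distance = 9.6255


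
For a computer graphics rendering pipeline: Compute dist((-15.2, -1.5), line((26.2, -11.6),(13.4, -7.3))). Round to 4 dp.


|cross product| = 48.74
|line direction| = sqrt(182.33) = 13.503
Distance = 48.74/sqrt(182.33) = 3.6096

3.6096


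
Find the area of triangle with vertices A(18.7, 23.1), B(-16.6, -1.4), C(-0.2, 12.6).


Area = |x_A(y_B-y_C) + x_B(y_C-y_A) + x_C(y_A-y_B)|/2
= |(-261.8) + 174.3 + (-4.9)|/2
= 92.4/2 = 46.2

46.2


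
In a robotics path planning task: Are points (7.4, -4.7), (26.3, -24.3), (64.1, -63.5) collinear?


Cross product: (26.3-7.4)*((-63.5)-(-4.7)) - ((-24.3)-(-4.7))*(64.1-7.4)
= 0

Yes, collinear


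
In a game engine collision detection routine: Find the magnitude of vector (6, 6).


|u| = sqrt(6^2 + 6^2) = sqrt(72) = 8.4853

8.4853


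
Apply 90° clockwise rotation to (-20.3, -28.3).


90° CW: (x,y) -> (y, -x)
(-20.3,-28.3) -> (-28.3, 20.3)

(-28.3, 20.3)


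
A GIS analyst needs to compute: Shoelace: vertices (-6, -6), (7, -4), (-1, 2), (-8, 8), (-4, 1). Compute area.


Shoelace sum: ((-6)*(-4) - 7*(-6)) + (7*2 - (-1)*(-4)) + ((-1)*8 - (-8)*2) + ((-8)*1 - (-4)*8) + ((-4)*(-6) - (-6)*1)
= 138
Area = |138|/2 = 69

69


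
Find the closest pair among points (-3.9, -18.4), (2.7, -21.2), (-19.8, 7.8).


d(P0,P1) = 7.1694, d(P0,P2) = 30.6472, d(P1,P2) = 36.7049
Closest: P0 and P1

Closest pair: (-3.9, -18.4) and (2.7, -21.2), distance = 7.1694


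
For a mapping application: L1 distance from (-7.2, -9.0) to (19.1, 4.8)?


|(-7.2)-19.1| + |(-9)-4.8| = 26.3 + 13.8 = 40.1

40.1


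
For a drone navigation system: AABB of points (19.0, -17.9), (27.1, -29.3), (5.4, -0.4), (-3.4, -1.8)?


x range: [-3.4, 27.1]
y range: [-29.3, -0.4]
Bounding box: (-3.4,-29.3) to (27.1,-0.4)

(-3.4,-29.3) to (27.1,-0.4)


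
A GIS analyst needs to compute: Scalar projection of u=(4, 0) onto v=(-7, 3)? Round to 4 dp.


u.v = -28, |v| = sqrt(58) = 7.6158
Scalar projection = u.v / |v| = -28 / sqrt(58) = -3.6766

-3.6766


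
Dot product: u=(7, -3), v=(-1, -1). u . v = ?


u . v = u_x*v_x + u_y*v_y = 7*(-1) + (-3)*(-1)
= (-7) + 3 = -4

-4


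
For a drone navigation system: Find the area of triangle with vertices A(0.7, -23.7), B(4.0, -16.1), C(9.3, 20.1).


Area = |x_A(y_B-y_C) + x_B(y_C-y_A) + x_C(y_A-y_B)|/2
= |(-25.34) + 175.2 + (-70.68)|/2
= 79.18/2 = 39.59

39.59


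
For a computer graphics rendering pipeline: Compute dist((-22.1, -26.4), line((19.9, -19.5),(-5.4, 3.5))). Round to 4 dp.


|cross product| = 1140.57
|line direction| = sqrt(1169.09) = 34.192
Distance = 1140.57/sqrt(1169.09) = 33.3578

33.3578


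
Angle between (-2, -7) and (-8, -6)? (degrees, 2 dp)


u.v = 58, |u| = sqrt(53) = 7.2801, |v| = sqrt(100) = 10
cos(theta) = u.v/(|u||v|) = 58/sqrt(5300) = 0.796691
theta = acos(0.796691) = 37.18 degrees

37.18 degrees


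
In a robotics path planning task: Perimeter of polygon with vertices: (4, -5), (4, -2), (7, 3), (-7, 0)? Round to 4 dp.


Sides: (4, -5)->(4, -2): sqrt(9) = 3, (4, -2)->(7, 3): sqrt(34) = 5.830952, (7, 3)->(-7, 0): sqrt(205) = 14.317821, (-7, 0)->(4, -5): sqrt(146) = 12.083046
Sum = 35.231819
Perimeter = 35.2318

35.2318


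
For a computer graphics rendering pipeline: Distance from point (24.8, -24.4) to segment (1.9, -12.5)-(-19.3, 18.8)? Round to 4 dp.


Project P onto AB: t = 0 (clamped to [0,1])
Closest point on segment: (1.9, -12.5)
Distance: 25.8074

25.8074


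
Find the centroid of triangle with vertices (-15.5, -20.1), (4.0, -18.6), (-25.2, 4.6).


Centroid = ((x_A+x_B+x_C)/3, (y_A+y_B+y_C)/3)
= (((-15.5)+4+(-25.2))/3, ((-20.1)+(-18.6)+4.6)/3)
= (-12.2333, -11.3667)

(-12.2333, -11.3667)


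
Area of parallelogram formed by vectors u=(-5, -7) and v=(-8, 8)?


|u x v| = |(-5)*8 - (-7)*(-8)|
= |(-40) - 56| = 96

96


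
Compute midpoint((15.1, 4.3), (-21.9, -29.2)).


M = ((15.1+(-21.9))/2, (4.3+(-29.2))/2)
= (-3.4, -12.45)

(-3.4, -12.45)


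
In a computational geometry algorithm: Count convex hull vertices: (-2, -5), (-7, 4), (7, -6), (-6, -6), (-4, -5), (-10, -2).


Convex hull vertices (CCW): (-10, -2), (-6, -6), (7, -6), (-7, 4)
Count = 4

4


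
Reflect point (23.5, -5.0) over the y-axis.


Reflection over y-axis: (x,y) -> (-x,y)
(23.5, -5) -> (-23.5, -5)

(-23.5, -5)


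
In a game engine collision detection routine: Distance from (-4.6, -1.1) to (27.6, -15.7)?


dx=32.2, dy=-14.6
d^2 = 32.2^2 + (-14.6)^2 = 1250
d = sqrt(1250) = 35.3553

35.3553


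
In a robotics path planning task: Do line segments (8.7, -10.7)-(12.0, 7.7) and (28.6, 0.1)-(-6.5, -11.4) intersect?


Cross products: d1=150.23, d2=-457.66, d3=-330.52, d4=277.37
d1*d2 < 0 and d3*d4 < 0? yes

Yes, they intersect


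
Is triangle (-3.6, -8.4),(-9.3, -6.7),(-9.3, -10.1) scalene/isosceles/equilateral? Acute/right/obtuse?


Side lengths squared: AB^2=35.38, BC^2=11.56, CA^2=35.38
Sorted: [11.56, 35.38, 35.38]
By sides: Isosceles, By angles: Acute

Isosceles, Acute


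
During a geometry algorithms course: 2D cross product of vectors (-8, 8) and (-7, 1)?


u x v = u_x*v_y - u_y*v_x = (-8)*1 - 8*(-7)
= (-8) - (-56) = 48

48


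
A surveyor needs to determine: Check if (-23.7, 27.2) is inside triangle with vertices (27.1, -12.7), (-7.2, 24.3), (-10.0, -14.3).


Cross products: AB x AP = 511.03, BC x BP = -645.02, CA x CP = 1561.57
All same sign? no

No, outside


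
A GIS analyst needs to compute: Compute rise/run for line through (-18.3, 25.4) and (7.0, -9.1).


slope = (y2-y1)/(x2-x1) = ((-9.1)-25.4)/(7-(-18.3)) = (-34.5)/25.3 = -1.3636

-1.3636


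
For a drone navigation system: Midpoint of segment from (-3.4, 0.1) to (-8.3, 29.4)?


M = (((-3.4)+(-8.3))/2, (0.1+29.4)/2)
= (-5.85, 14.75)

(-5.85, 14.75)


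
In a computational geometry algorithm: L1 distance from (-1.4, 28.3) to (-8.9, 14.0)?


|(-1.4)-(-8.9)| + |28.3-14| = 7.5 + 14.3 = 21.8

21.8


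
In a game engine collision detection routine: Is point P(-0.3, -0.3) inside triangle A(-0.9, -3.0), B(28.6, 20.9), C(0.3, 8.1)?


Cross products: AB x AP = 65.31, BC x BP = 230.04, CA x CP = 3.42
All same sign? yes

Yes, inside


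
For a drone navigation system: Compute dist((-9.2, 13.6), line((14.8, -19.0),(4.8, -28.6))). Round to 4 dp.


|cross product| = 556.4
|line direction| = sqrt(192.16) = 13.8622
Distance = 556.4/sqrt(192.16) = 40.138

40.138


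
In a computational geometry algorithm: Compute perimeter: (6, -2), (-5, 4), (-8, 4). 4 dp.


Sides: (6, -2)->(-5, 4): sqrt(157) = 12.529964, (-5, 4)->(-8, 4): sqrt(9) = 3, (-8, 4)->(6, -2): sqrt(232) = 15.231546
Sum = 30.76151
Perimeter = 30.7615

30.7615


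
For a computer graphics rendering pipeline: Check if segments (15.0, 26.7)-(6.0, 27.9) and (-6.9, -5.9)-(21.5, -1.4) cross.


Cross products: d1=827.29, d2=901.87, d3=319.68, d4=245.1
d1*d2 < 0 and d3*d4 < 0? no

No, they don't intersect


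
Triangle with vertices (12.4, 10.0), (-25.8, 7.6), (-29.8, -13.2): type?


Side lengths squared: AB^2=1465, BC^2=448.64, CA^2=2319.08
Sorted: [448.64, 1465, 2319.08]
By sides: Scalene, By angles: Obtuse

Scalene, Obtuse


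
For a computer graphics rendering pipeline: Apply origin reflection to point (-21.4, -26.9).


Reflection over origin: (x,y) -> (-x,-y)
(-21.4, -26.9) -> (21.4, 26.9)

(21.4, 26.9)


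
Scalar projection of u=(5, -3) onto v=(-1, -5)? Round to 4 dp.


u.v = 10, |v| = sqrt(26) = 5.099
Scalar projection = u.v / |v| = 10 / sqrt(26) = 1.9612

1.9612


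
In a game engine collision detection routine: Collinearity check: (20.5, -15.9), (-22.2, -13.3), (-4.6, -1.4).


Cross product: ((-22.2)-20.5)*((-1.4)-(-15.9)) - ((-13.3)-(-15.9))*((-4.6)-20.5)
= -553.89

No, not collinear


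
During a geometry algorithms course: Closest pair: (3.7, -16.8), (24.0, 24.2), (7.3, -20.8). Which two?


d(P0,P1) = 45.7503, d(P0,P2) = 5.3814, d(P1,P2) = 47.9989
Closest: P0 and P2

Closest pair: (3.7, -16.8) and (7.3, -20.8), distance = 5.3814


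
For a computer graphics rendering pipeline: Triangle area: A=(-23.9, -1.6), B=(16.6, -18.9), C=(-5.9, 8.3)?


Area = |x_A(y_B-y_C) + x_B(y_C-y_A) + x_C(y_A-y_B)|/2
= |650.08 + 164.34 + (-102.07)|/2
= 712.35/2 = 356.175

356.175


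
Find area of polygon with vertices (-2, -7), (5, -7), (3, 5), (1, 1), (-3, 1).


Shoelace sum: ((-2)*(-7) - 5*(-7)) + (5*5 - 3*(-7)) + (3*1 - 1*5) + (1*1 - (-3)*1) + ((-3)*(-7) - (-2)*1)
= 120
Area = |120|/2 = 60

60


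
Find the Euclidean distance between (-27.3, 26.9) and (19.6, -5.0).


dx=46.9, dy=-31.9
d^2 = 46.9^2 + (-31.9)^2 = 3217.22
d = sqrt(3217.22) = 56.7205

56.7205


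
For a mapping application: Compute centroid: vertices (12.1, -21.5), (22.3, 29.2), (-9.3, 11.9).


Centroid = ((x_A+x_B+x_C)/3, (y_A+y_B+y_C)/3)
= ((12.1+22.3+(-9.3))/3, ((-21.5)+29.2+11.9)/3)
= (8.3667, 6.5333)

(8.3667, 6.5333)
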